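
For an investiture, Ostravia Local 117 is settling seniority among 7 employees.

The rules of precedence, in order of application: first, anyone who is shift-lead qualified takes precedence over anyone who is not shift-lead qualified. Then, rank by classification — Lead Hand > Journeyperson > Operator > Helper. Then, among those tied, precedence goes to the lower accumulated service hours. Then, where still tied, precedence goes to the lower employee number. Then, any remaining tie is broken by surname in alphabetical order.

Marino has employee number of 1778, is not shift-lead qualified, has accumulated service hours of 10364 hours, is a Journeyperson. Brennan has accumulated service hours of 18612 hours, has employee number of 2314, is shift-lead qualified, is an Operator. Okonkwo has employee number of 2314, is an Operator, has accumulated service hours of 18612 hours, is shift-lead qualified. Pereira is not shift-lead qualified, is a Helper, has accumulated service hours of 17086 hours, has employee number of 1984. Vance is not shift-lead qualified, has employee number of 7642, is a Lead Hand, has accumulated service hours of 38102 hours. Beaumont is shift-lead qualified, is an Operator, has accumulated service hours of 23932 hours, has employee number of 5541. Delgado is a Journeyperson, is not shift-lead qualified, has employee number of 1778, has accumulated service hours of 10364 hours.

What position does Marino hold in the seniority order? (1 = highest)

By the first rule: Brennan, Okonkwo and Beaumont (each shift-lead qualified); then Vance, Delgado, Marino and Pereira (each not shift-lead qualified).
Brennan, Okonkwo and Beaumont are each Operator, so the next rule applies.
Among Brennan, Okonkwo and Beaumont, by accumulated service hours (lower first): Brennan and Okonkwo (18612 hours) before Beaumont (23932 hours).
Brennan and Okonkwo both have employee number 2314, so the next rule applies.
Among Brennan and Okonkwo, alphabetically by surname: Brennan before Okonkwo.
Among Vance, Delgado, Marino and Pereira, by classification: Vance (Lead Hand) before Delgado and Marino (Journeyperson) before Pereira (Helper).
Delgado and Marino both have accumulated service hours 10364 hours, so the next rule applies.
Delgado and Marino both have employee number 1778, so the next rule applies.
Among Delgado and Marino, alphabetically by surname: Delgado before Marino.
Order: Brennan, Okonkwo, Beaumont, Vance, Delgado, Marino, Pereira. So position 6.

6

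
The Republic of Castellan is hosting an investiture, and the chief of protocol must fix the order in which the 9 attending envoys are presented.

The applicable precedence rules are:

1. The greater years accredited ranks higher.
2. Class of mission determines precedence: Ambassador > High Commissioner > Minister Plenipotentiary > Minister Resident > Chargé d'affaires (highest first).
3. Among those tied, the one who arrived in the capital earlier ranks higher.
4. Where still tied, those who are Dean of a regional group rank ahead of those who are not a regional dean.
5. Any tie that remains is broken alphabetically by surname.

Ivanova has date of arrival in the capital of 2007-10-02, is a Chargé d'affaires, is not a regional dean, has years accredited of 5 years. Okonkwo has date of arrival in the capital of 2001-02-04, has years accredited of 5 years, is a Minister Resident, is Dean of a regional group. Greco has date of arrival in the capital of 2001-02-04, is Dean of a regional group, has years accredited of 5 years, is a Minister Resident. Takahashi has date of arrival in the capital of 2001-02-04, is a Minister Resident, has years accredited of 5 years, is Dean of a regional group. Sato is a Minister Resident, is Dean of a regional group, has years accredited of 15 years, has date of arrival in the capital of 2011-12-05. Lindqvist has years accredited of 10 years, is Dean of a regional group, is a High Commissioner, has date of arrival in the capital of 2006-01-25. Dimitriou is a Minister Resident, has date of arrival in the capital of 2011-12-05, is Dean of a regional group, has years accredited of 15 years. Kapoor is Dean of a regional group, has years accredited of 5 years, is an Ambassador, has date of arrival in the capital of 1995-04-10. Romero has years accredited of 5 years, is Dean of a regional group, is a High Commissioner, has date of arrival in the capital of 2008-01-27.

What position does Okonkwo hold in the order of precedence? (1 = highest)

7

By years accredited (higher first): Dimitriou and Sato (both 15 years); then Lindqvist (10 years); then Kapoor, Romero, Greco, Okonkwo, Takahashi and Ivanova (each 5 years).
Dimitriou and Sato are each Minister Resident, so the next rule applies.
Dimitriou and Sato both have date of arrival in the capital 2011-12-05, so the next rule applies.
Dimitriou and Sato are each Dean of a regional group, so the next rule applies.
Among Dimitriou and Sato, alphabetically by surname: Dimitriou before Sato.
Among Kapoor, Romero, Greco, Okonkwo, Takahashi and Ivanova, by class of mission: Kapoor (Ambassador) before Romero (High Commissioner) before Greco, Okonkwo and Takahashi (Minister Resident) before Ivanova (Chargé d'affaires).
Greco, Okonkwo and Takahashi all have date of arrival in the capital 2001-02-04, so the next rule applies.
Greco, Okonkwo and Takahashi are each Dean of a regional group, so the next rule applies.
Among Greco, Okonkwo and Takahashi, alphabetically by surname: Greco before Okonkwo before Takahashi.
Order: Dimitriou, Sato, Lindqvist, Kapoor, Romero, Greco, Okonkwo, Takahashi, Ivanova. So position 7.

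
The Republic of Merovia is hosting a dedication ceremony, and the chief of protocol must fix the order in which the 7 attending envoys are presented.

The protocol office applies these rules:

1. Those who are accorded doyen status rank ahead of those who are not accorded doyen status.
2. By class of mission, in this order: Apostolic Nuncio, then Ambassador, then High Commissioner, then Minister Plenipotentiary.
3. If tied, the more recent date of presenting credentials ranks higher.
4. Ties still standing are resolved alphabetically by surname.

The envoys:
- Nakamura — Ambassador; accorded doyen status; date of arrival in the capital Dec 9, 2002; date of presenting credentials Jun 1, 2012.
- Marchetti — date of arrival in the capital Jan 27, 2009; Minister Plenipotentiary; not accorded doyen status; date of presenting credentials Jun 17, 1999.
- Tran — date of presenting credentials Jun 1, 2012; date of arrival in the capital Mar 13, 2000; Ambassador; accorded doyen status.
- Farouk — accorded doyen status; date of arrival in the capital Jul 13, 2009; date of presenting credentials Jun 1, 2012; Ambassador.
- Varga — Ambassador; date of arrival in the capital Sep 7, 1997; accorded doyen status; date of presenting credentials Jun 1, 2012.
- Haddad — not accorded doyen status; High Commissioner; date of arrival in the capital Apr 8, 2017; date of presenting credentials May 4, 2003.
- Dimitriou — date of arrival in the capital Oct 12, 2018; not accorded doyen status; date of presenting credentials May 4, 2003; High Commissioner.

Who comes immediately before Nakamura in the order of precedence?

By the first rule: Farouk, Nakamura, Tran and Varga (each accorded doyen status); then Dimitriou, Haddad and Marchetti (each not accorded doyen status).
Farouk, Nakamura, Tran and Varga are each Ambassador, so the next rule applies.
Farouk, Nakamura, Tran and Varga all have date of presenting credentials Jun 1, 2012, so the next rule applies.
Among Farouk, Nakamura, Tran and Varga, alphabetically by surname: Farouk before Nakamura before Tran before Varga.
Among Dimitriou, Haddad and Marchetti, by class of mission: Dimitriou and Haddad (High Commissioner) before Marchetti (Minister Plenipotentiary).
Dimitriou and Haddad both have date of presenting credentials May 4, 2003, so the next rule applies.
Among Dimitriou and Haddad, alphabetically by surname: Dimitriou before Haddad.
Order: Farouk, Nakamura, Tran, Varga, Dimitriou, Haddad, Marchetti.

Farouk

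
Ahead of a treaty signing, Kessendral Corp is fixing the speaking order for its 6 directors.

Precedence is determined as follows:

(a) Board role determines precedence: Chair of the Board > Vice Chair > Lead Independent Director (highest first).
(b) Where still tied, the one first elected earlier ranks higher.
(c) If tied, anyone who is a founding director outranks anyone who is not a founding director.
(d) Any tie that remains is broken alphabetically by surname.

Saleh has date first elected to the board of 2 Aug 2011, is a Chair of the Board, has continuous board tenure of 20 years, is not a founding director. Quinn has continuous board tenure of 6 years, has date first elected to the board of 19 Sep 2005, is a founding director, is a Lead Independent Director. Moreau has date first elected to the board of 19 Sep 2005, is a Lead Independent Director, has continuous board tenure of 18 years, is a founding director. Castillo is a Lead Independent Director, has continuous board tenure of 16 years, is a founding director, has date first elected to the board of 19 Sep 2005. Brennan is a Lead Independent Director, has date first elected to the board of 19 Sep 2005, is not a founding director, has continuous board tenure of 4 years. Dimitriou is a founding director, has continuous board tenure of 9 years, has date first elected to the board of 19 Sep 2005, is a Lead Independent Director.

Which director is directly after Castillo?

Dimitriou

By board role: Saleh (Chair of the Board); then Castillo, Dimitriou, Moreau, Quinn and Brennan (Lead Independent Director).
Castillo, Dimitriou, Moreau, Quinn and Brennan all have date first elected to the board 19 Sep 2005, so the next rule applies.
Among Castillo, Dimitriou, Moreau, Quinn and Brennan, a founding director before not a founding director: Castillo, Dimitriou, Moreau and Quinn (a founding director) before Brennan (not a founding director).
Among Castillo, Dimitriou, Moreau and Quinn, alphabetically by surname: Castillo before Dimitriou before Moreau before Quinn.
Order: Saleh, Castillo, Dimitriou, Moreau, Quinn, Brennan.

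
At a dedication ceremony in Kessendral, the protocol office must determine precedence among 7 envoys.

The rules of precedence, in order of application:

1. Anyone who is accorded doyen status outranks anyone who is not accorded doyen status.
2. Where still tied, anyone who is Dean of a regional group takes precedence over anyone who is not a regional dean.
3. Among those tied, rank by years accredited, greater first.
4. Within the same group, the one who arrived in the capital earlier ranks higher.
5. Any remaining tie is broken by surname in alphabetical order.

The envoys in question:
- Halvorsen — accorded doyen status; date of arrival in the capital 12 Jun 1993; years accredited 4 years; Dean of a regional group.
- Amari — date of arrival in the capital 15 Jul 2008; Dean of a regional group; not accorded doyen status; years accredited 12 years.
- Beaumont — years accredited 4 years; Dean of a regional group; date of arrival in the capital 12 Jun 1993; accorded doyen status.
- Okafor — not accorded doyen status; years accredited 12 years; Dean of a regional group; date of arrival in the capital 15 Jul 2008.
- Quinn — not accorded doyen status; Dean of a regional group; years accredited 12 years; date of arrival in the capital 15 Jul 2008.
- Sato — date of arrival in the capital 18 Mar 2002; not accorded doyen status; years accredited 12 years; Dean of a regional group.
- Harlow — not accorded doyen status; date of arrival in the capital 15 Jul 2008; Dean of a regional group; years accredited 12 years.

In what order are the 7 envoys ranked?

Beaumont, Halvorsen, Sato, Amari, Harlow, Okafor, Quinn

By the first rule: Beaumont and Halvorsen (both accorded doyen status); then Sato, Amari, Harlow, Okafor and Quinn (each not accorded doyen status).
Beaumont and Halvorsen are each Dean of a regional group, so the next rule applies.
Beaumont and Halvorsen both have years accredited 4 years, so the next rule applies.
Beaumont and Halvorsen both have date of arrival in the capital 12 Jun 1993, so the next rule applies.
Among Beaumont and Halvorsen, alphabetically by surname: Beaumont before Halvorsen.
Sato, Amari, Harlow, Okafor and Quinn are each Dean of a regional group, so the next rule applies.
Sato, Amari, Harlow, Okafor and Quinn all have years accredited 12 years, so the next rule applies.
Among Sato, Amari, Harlow, Okafor and Quinn, by date of arrival in the capital (earlier first): Sato (18 Mar 2002) before Amari, Harlow, Okafor and Quinn (15 Jul 2008).
Among Amari, Harlow, Okafor and Quinn, alphabetically by surname: Amari before Harlow before Okafor before Quinn.
Full order: Beaumont, Halvorsen, Sato, Amari, Harlow, Okafor, Quinn.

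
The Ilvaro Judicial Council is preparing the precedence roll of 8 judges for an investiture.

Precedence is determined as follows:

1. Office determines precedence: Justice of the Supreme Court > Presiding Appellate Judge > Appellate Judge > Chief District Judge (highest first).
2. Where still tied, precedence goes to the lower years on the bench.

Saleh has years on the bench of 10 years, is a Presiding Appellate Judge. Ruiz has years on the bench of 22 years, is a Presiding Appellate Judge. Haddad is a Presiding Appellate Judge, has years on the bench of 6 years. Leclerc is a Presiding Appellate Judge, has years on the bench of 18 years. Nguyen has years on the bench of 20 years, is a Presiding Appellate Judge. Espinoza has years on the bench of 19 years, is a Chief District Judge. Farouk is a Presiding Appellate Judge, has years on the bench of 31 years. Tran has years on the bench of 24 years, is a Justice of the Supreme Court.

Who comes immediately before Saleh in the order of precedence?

Haddad

By office: Tran (Justice of the Supreme Court); then Haddad, Saleh, Leclerc, Nguyen, Ruiz and Farouk (Presiding Appellate Judge); then Espinoza (Chief District Judge).
Among Haddad, Saleh, Leclerc, Nguyen, Ruiz and Farouk, by years on the bench (lower first): Haddad (6 years) before Saleh (10 years) before Leclerc (18 years) before Nguyen (20 years) before Ruiz (22 years) before Farouk (31 years).
Order: Tran, Haddad, Saleh, Leclerc, Nguyen, Ruiz, Farouk, Espinoza.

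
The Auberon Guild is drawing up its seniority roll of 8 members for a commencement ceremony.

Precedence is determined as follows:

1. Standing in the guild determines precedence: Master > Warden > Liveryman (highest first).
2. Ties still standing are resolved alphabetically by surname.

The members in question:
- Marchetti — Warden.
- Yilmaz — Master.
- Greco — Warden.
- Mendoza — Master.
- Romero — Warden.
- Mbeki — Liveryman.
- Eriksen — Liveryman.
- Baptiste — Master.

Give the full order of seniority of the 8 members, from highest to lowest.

Baptiste, Mendoza, Yilmaz, Greco, Marchetti, Romero, Eriksen, Mbeki

By standing in the guild: Baptiste, Mendoza and Yilmaz (Master); then Greco, Marchetti and Romero (Warden); then Eriksen and Mbeki (Liveryman).
Among Baptiste, Mendoza and Yilmaz, alphabetically by surname: Baptiste before Mendoza before Yilmaz.
Among Greco, Marchetti and Romero, alphabetically by surname: Greco before Marchetti before Romero.
Among Eriksen and Mbeki, alphabetically by surname: Eriksen before Mbeki.
Full order: Baptiste, Mendoza, Yilmaz, Greco, Marchetti, Romero, Eriksen, Mbeki.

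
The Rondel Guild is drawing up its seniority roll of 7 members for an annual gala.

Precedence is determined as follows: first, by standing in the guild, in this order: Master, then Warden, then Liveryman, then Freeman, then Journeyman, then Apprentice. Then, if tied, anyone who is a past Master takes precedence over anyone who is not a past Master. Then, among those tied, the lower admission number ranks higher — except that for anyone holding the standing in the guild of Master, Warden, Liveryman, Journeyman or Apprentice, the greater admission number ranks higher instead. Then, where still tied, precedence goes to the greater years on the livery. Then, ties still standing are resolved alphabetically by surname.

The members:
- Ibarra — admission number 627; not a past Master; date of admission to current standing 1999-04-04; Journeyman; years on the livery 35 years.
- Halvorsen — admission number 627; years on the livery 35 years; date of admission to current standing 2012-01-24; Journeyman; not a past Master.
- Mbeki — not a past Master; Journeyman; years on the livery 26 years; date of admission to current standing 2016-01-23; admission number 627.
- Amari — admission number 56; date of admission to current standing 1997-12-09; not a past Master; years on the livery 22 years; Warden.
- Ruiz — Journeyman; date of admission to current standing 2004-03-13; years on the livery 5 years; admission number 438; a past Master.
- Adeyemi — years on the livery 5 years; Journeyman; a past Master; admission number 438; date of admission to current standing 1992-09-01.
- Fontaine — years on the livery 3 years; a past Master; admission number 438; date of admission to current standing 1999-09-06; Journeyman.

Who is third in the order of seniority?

By standing in the guild: Amari (Warden); then Adeyemi, Ruiz, Fontaine, Halvorsen, Ibarra and Mbeki (Journeyman).
Among Adeyemi, Ruiz, Fontaine, Halvorsen, Ibarra and Mbeki, a past Master before not a past Master: Adeyemi, Ruiz and Fontaine (a past Master) before Halvorsen, Ibarra and Mbeki (not a past Master).
Adeyemi, Ruiz and Fontaine all have admission number 438, so the next rule applies.
Among Adeyemi, Ruiz and Fontaine, by years on the livery (higher first): Adeyemi and Ruiz (5 years) before Fontaine (3 years).
Among Adeyemi and Ruiz, alphabetically by surname: Adeyemi before Ruiz.
Halvorsen, Ibarra and Mbeki all have admission number 627, so the next rule applies.
Among Halvorsen, Ibarra and Mbeki, by years on the livery (higher first): Halvorsen and Ibarra (35 years) before Mbeki (26 years).
Among Halvorsen and Ibarra, alphabetically by surname: Halvorsen before Ibarra.
Order: Amari, Adeyemi, Ruiz, Fontaine, Halvorsen, Ibarra, Mbeki.

Ruiz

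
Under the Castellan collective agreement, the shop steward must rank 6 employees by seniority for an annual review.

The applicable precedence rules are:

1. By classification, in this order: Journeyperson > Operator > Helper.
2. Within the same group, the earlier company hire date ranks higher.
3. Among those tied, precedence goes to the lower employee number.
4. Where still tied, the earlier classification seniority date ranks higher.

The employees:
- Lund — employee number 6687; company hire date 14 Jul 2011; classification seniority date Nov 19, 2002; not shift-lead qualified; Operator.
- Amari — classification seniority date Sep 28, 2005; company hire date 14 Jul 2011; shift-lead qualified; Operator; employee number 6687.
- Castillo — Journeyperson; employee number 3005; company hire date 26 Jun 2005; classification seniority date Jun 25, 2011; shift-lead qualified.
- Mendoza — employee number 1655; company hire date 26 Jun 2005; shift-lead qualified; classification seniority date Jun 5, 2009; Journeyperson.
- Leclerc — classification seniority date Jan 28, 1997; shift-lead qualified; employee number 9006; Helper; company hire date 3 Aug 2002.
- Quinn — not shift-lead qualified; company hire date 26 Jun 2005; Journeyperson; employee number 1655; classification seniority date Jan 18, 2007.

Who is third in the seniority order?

By classification: Quinn, Mendoza and Castillo (Journeyperson); then Lund and Amari (Operator); then Leclerc (Helper).
Quinn, Mendoza and Castillo all have company hire date 26 Jun 2005, so the next rule applies.
Among Quinn, Mendoza and Castillo, by employee number (lower first): Quinn and Mendoza (1655) before Castillo (3005).
Among Quinn and Mendoza, by classification seniority date (earlier first): Quinn (Jan 18, 2007) before Mendoza (Jun 5, 2009).
Lund and Amari both have company hire date 14 Jul 2011, so the next rule applies.
Lund and Amari both have employee number 6687, so the next rule applies.
Among Lund and Amari, by classification seniority date (earlier first): Lund (Nov 19, 2002) before Amari (Sep 28, 2005).
Order: Quinn, Mendoza, Castillo, Lund, Amari, Leclerc.

Castillo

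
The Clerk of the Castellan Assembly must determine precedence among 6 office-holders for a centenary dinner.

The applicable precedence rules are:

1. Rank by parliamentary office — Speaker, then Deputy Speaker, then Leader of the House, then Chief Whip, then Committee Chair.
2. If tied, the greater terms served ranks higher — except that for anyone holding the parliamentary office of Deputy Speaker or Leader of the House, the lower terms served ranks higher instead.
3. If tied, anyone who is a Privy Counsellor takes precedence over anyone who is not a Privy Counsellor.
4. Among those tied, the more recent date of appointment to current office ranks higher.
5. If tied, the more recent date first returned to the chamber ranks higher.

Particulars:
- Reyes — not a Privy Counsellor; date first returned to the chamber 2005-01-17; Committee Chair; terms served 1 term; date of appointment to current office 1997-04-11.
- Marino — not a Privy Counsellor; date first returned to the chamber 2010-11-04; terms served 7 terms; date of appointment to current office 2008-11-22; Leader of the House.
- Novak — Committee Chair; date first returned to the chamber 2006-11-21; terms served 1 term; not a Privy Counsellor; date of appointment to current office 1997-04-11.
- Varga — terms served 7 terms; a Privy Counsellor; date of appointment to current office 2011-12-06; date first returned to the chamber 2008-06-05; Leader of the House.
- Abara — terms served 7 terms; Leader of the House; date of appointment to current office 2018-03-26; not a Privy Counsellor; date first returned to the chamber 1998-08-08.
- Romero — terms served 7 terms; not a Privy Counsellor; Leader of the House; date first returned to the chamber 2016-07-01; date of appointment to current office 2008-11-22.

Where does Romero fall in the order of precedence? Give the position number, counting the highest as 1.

By parliamentary office: Varga, Abara, Romero and Marino (Leader of the House); then Novak and Reyes (Committee Chair).
Varga, Abara, Romero and Marino all have terms served 7 terms, so the next rule applies.
Among Varga, Abara, Romero and Marino, a Privy Counsellor before not a Privy Counsellor: Varga (a Privy Counsellor) before Abara, Romero and Marino (not a Privy Counsellor).
Among Abara, Romero and Marino, by date of appointment to current office (later first): Abara (2018-03-26) before Romero and Marino (2008-11-22).
Among Romero and Marino, by date first returned to the chamber (later first): Romero (2016-07-01) before Marino (2010-11-04).
Novak and Reyes both have terms served 1 term, so the next rule applies.
Novak and Reyes are each not a Privy Counsellor, so the next rule applies.
Novak and Reyes both have date of appointment to current office 1997-04-11, so the next rule applies.
Among Novak and Reyes, by date first returned to the chamber (later first): Novak (2006-11-21) before Reyes (2005-01-17).
Order: Varga, Abara, Romero, Marino, Novak, Reyes. So position 3.

3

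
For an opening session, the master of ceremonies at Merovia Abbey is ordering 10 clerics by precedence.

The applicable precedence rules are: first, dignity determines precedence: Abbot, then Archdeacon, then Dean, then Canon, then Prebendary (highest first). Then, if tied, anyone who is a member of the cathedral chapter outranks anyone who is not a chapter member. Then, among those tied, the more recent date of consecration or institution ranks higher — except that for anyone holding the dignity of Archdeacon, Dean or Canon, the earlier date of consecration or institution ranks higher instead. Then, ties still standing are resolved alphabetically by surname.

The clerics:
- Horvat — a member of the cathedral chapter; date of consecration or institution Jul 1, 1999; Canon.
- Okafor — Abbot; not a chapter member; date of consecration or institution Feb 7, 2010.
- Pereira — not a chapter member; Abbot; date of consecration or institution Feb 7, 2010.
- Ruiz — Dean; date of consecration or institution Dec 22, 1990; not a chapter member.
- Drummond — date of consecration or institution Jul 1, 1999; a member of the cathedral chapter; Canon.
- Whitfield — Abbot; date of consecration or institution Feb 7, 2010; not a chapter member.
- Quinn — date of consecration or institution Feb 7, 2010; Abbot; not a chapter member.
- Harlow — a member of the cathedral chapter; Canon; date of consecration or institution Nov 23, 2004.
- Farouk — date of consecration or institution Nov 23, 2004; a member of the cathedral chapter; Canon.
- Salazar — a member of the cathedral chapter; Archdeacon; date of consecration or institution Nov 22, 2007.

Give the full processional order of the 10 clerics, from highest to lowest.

Okafor, Pereira, Quinn, Whitfield, Salazar, Ruiz, Drummond, Horvat, Farouk, Harlow

By dignity: Okafor, Pereira, Quinn and Whitfield (Abbot); then Salazar (Archdeacon); then Ruiz (Dean); then Drummond, Horvat, Farouk and Harlow (Canon).
Okafor, Pereira, Quinn and Whitfield are each not a chapter member, so the next rule applies.
Okafor, Pereira, Quinn and Whitfield all have date of consecration or institution Feb 7, 2010, so the next rule applies.
Among Okafor, Pereira, Quinn and Whitfield, alphabetically by surname: Okafor before Pereira before Quinn before Whitfield.
Drummond, Horvat, Farouk and Harlow are each a member of the cathedral chapter, so the next rule applies.
Among Drummond, Horvat, Farouk and Harlow, by date of consecration or institution (earlier first) (reversed rule for this group): Drummond and Horvat (Jul 1, 1999) before Farouk and Harlow (Nov 23, 2004).
Among Drummond and Horvat, alphabetically by surname: Drummond before Horvat.
Among Farouk and Harlow, alphabetically by surname: Farouk before Harlow.
Full order: Okafor, Pereira, Quinn, Whitfield, Salazar, Ruiz, Drummond, Horvat, Farouk, Harlow.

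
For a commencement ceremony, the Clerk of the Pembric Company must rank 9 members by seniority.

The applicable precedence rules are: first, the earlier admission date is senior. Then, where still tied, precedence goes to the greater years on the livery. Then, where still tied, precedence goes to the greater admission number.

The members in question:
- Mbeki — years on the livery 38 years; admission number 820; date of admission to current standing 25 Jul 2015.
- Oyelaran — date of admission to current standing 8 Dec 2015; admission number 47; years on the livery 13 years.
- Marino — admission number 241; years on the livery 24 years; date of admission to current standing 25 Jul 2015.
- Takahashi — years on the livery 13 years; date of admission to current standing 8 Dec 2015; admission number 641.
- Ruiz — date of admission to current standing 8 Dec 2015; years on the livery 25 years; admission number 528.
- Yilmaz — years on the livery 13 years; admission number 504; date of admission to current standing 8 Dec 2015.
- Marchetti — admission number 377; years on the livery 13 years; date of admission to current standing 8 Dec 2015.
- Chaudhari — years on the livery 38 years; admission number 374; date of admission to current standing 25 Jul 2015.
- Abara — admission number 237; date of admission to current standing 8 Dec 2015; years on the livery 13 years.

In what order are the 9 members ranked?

Mbeki, Chaudhari, Marino, Ruiz, Takahashi, Yilmaz, Marchetti, Abara, Oyelaran

By date of admission to current standing (earlier first): Mbeki, Chaudhari and Marino (each 25 Jul 2015); then Ruiz, Takahashi, Yilmaz, Marchetti, Abara and Oyelaran (each 8 Dec 2015).
Among Mbeki, Chaudhari and Marino, by years on the livery (higher first): Mbeki and Chaudhari (38 years) before Marino (24 years).
Among Mbeki and Chaudhari, by admission number (higher first): Mbeki (820) before Chaudhari (374).
Among Ruiz, Takahashi, Yilmaz, Marchetti, Abara and Oyelaran, by years on the livery (higher first): Ruiz (25 years) before Takahashi, Yilmaz, Marchetti, Abara and Oyelaran (13 years).
Among Takahashi, Yilmaz, Marchetti, Abara and Oyelaran, by admission number (higher first): Takahashi (641) before Yilmaz (504) before Marchetti (377) before Abara (237) before Oyelaran (47).
Full order: Mbeki, Chaudhari, Marino, Ruiz, Takahashi, Yilmaz, Marchetti, Abara, Oyelaran.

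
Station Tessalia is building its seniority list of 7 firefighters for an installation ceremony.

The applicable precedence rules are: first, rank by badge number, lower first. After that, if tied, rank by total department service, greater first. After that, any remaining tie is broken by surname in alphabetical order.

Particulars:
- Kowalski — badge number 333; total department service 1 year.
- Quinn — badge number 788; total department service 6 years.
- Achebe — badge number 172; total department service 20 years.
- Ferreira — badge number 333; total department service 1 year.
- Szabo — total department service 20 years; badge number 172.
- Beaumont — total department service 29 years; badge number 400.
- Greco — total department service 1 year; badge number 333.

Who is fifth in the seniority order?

By badge number (lower first): Achebe and Szabo (both 172); then Ferreira, Greco and Kowalski (each 333); then Beaumont (400); then Quinn (788).
Achebe and Szabo both have total department service 20 years, so the next rule applies.
Among Achebe and Szabo, alphabetically by surname: Achebe before Szabo.
Ferreira, Greco and Kowalski all have total department service 1 year, so the next rule applies.
Among Ferreira, Greco and Kowalski, alphabetically by surname: Ferreira before Greco before Kowalski.
Order: Achebe, Szabo, Ferreira, Greco, Kowalski, Beaumont, Quinn.

Kowalski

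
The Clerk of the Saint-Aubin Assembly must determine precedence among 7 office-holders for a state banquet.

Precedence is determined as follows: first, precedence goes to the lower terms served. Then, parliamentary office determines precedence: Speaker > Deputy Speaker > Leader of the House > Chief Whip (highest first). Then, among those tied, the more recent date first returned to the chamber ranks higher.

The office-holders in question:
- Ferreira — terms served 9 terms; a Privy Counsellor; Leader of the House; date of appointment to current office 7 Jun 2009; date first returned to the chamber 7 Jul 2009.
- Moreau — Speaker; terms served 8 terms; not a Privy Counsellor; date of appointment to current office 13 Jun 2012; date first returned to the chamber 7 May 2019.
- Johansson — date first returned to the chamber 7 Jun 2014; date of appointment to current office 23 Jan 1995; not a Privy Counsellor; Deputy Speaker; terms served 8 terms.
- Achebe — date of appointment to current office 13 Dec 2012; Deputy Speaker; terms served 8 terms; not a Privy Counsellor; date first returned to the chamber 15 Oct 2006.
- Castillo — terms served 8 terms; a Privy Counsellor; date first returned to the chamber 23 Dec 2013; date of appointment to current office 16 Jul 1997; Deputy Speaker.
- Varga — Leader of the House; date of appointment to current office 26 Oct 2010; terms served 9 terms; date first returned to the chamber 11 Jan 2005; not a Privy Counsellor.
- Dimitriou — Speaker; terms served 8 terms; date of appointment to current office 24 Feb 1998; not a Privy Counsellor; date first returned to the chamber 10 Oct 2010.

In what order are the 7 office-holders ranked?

Moreau, Dimitriou, Johansson, Castillo, Achebe, Ferreira, Varga

By terms served (lower first): Moreau, Dimitriou, Johansson, Castillo and Achebe (each 8 terms); then Ferreira and Varga (both 9 terms).
Among Moreau, Dimitriou, Johansson, Castillo and Achebe, by parliamentary office: Moreau and Dimitriou (Speaker) before Johansson, Castillo and Achebe (Deputy Speaker).
Among Moreau and Dimitriou, by date first returned to the chamber (later first): Moreau (7 May 2019) before Dimitriou (10 Oct 2010).
Among Johansson, Castillo and Achebe, by date first returned to the chamber (later first): Johansson (7 Jun 2014) before Castillo (23 Dec 2013) before Achebe (15 Oct 2006).
Ferreira and Varga are each Leader of the House, so the next rule applies.
Among Ferreira and Varga, by date first returned to the chamber (later first): Ferreira (7 Jul 2009) before Varga (11 Jan 2005).
Full order: Moreau, Dimitriou, Johansson, Castillo, Achebe, Ferreira, Varga.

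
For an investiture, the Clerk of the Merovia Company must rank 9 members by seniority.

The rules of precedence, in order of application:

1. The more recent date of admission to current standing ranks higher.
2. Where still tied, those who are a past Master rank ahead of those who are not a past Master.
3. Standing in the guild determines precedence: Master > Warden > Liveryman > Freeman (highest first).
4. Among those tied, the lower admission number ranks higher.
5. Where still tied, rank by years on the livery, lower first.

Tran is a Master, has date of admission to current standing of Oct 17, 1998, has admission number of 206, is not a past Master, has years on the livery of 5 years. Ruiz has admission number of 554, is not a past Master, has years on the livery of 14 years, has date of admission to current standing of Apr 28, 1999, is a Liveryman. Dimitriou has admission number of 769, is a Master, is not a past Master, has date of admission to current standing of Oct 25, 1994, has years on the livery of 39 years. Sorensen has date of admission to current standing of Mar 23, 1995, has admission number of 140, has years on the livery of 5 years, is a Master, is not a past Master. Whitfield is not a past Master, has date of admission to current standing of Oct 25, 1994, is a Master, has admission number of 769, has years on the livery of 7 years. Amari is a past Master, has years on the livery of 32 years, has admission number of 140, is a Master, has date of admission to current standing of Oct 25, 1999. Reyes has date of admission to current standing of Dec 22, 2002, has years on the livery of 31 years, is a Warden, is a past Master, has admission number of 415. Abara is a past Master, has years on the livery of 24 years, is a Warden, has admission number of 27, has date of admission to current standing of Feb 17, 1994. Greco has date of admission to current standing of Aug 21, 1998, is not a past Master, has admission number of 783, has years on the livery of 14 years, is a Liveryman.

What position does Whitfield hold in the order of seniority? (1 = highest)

7

By date of admission to current standing (later first): Reyes (Dec 22, 2002); then Amari (Oct 25, 1999); then Ruiz (Apr 28, 1999); then Tran (Oct 17, 1998); then Greco (Aug 21, 1998); then Sorensen (Mar 23, 1995); then Whitfield and Dimitriou (both Oct 25, 1994); then Abara (Feb 17, 1994).
Whitfield and Dimitriou are each not a past Master, so the next rule applies.
Whitfield and Dimitriou are each Master, so the next rule applies.
Whitfield and Dimitriou both have admission number 769, so the next rule applies.
Among Whitfield and Dimitriou, by years on the livery (lower first): Whitfield (7 years) before Dimitriou (39 years).
Order: Reyes, Amari, Ruiz, Tran, Greco, Sorensen, Whitfield, Dimitriou, Abara. So position 7.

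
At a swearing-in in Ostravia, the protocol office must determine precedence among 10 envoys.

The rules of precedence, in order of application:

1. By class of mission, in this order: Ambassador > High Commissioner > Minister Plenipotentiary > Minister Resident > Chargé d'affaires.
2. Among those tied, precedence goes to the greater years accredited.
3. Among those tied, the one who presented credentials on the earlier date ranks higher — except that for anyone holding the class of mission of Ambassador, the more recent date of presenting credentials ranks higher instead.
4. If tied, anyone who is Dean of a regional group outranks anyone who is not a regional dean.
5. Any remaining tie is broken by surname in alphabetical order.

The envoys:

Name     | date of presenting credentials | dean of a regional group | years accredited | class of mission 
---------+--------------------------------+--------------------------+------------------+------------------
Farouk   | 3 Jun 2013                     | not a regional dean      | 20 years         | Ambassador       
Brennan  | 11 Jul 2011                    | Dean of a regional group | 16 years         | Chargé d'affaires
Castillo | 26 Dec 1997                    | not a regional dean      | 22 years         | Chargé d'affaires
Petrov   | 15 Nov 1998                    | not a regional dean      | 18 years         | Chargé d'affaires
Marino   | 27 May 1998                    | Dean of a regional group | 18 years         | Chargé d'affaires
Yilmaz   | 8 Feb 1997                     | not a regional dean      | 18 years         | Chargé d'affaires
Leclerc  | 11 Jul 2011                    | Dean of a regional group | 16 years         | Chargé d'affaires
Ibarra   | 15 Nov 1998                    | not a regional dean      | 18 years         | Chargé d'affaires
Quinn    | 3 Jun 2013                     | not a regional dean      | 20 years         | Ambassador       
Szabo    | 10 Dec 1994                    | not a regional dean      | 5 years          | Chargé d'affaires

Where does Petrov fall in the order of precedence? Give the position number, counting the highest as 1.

7

By class of mission: Farouk and Quinn (Ambassador); then Castillo, Yilmaz, Marino, Ibarra, Petrov, Brennan, Leclerc and Szabo (Chargé d'affaires).
Farouk and Quinn both have years accredited 20 years, so the next rule applies.
Farouk and Quinn both have date of presenting credentials 3 Jun 2013, so the next rule applies.
Farouk and Quinn are each not a regional dean, so the next rule applies.
Among Farouk and Quinn, alphabetically by surname: Farouk before Quinn.
Among Castillo, Yilmaz, Marino, Ibarra, Petrov, Brennan, Leclerc and Szabo, by years accredited (higher first): Castillo (22 years) before Yilmaz, Marino, Ibarra and Petrov (18 years) before Brennan and Leclerc (16 years) before Szabo (5 years).
Among Yilmaz, Marino, Ibarra and Petrov, by date of presenting credentials (earlier first): Yilmaz (8 Feb 1997) before Marino (27 May 1998) before Ibarra and Petrov (15 Nov 1998).
Ibarra and Petrov are each not a regional dean, so the next rule applies.
Among Ibarra and Petrov, alphabetically by surname: Ibarra before Petrov.
Brennan and Leclerc both have date of presenting credentials 11 Jul 2011, so the next rule applies.
Brennan and Leclerc are each Dean of a regional group, so the next rule applies.
Among Brennan and Leclerc, alphabetically by surname: Brennan before Leclerc.
Order: Farouk, Quinn, Castillo, Yilmaz, Marino, Ibarra, Petrov, Brennan, Leclerc, Szabo. So position 7.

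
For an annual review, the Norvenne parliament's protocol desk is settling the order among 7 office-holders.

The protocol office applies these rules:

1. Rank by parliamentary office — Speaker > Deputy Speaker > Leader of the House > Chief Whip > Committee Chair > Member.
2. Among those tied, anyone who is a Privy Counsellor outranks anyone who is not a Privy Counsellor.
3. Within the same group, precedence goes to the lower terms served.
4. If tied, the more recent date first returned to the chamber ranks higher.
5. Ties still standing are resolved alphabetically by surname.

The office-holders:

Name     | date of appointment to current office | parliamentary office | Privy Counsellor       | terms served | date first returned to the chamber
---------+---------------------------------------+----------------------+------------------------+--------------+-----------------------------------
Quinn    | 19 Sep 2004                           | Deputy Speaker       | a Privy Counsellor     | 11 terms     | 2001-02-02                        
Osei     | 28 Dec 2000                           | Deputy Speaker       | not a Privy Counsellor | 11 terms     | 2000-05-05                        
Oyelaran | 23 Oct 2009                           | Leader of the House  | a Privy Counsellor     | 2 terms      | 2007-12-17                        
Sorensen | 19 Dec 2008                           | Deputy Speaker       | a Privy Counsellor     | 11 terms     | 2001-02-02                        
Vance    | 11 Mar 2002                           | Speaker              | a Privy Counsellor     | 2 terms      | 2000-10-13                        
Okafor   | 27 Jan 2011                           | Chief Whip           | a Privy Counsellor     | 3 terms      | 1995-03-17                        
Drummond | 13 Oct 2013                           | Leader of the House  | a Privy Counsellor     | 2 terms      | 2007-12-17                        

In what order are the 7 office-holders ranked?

By parliamentary office: Vance (Speaker); then Quinn, Sorensen and Osei (Deputy Speaker); then Drummond and Oyelaran (Leader of the House); then Okafor (Chief Whip).
Among Quinn, Sorensen and Osei, a Privy Counsellor before not a Privy Counsellor: Quinn and Sorensen (a Privy Counsellor) before Osei (not a Privy Counsellor).
Quinn and Sorensen both have terms served 11 terms, so the next rule applies.
Quinn and Sorensen both have date first returned to the chamber 2001-02-02, so the next rule applies.
Among Quinn and Sorensen, alphabetically by surname: Quinn before Sorensen.
Drummond and Oyelaran are each a Privy Counsellor, so the next rule applies.
Drummond and Oyelaran both have terms served 2 terms, so the next rule applies.
Drummond and Oyelaran both have date first returned to the chamber 2007-12-17, so the next rule applies.
Among Drummond and Oyelaran, alphabetically by surname: Drummond before Oyelaran.
Full order: Vance, Quinn, Sorensen, Osei, Drummond, Oyelaran, Okafor.

Vance, Quinn, Sorensen, Osei, Drummond, Oyelaran, Okafor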